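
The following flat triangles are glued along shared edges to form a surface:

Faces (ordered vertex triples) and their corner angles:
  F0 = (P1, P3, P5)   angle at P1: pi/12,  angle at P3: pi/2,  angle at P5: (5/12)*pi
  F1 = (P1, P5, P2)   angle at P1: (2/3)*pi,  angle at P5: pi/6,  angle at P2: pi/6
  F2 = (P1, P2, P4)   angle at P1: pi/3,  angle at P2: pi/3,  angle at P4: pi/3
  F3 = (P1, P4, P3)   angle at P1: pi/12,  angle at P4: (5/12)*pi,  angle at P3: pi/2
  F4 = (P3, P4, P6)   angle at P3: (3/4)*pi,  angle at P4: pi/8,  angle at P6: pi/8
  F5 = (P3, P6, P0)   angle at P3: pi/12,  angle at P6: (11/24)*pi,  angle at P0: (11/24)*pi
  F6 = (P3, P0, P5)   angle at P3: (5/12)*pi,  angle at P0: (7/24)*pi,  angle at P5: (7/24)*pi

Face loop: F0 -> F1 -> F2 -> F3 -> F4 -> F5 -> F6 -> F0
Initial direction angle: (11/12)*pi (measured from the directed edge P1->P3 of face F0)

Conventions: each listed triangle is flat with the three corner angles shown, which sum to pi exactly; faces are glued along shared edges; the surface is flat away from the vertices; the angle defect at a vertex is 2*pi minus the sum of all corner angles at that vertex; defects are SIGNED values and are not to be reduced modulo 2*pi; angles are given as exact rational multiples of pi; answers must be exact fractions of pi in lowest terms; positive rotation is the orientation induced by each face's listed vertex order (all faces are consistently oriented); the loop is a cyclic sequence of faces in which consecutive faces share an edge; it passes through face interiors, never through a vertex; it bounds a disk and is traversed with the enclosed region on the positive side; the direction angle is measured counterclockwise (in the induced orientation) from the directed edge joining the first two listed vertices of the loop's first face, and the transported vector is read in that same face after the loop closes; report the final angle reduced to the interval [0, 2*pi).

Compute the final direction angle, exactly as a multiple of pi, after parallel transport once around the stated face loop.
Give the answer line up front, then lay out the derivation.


Answer: final direction angle = (3/2)*pi

enclosed vertex P1: corner angles sum to (7/6)*pi, defect = 2*pi - (7/6)*pi = (5/6)*pi
enclosed vertex P3: corner angles sum to (9/4)*pi, defect = 2*pi - (9/4)*pi = -pi/4
adding the enclosed defects to the starting angle (mod 2*pi, induced orientation) gives the holonomy
final angle = (11/12)*pi + (7/12)*pi = (3/2)*pi (mod 2*pi)


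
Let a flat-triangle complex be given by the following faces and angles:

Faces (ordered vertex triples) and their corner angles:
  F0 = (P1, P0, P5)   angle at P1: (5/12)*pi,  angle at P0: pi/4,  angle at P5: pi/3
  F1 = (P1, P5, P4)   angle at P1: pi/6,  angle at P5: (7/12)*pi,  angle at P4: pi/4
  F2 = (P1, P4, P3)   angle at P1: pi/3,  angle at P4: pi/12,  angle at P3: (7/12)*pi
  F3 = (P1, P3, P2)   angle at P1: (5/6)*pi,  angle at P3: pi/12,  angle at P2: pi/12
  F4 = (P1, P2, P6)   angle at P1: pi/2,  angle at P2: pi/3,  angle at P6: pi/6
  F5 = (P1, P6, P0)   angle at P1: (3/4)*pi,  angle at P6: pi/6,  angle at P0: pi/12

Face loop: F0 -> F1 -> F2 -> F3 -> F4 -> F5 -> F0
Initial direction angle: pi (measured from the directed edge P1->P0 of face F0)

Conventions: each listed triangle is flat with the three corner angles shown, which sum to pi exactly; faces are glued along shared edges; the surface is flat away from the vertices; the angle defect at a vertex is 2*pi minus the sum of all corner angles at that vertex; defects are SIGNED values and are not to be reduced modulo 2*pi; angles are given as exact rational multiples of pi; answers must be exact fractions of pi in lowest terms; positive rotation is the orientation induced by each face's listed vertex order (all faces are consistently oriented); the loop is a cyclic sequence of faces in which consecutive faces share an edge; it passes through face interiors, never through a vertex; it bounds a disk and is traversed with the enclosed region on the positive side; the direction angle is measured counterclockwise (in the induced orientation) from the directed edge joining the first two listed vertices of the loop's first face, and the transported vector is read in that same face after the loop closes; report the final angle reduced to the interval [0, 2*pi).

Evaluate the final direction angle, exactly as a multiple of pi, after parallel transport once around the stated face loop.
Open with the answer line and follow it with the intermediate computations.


Answer: final direction angle = 0

enclosed vertex P1: corner angles sum to 3*pi, defect = 2*pi - 3*pi = -pi
by Gauss-Bonnet the loop rotates the vector by the enclosed defect sum (positive orientation, mod 2*pi)
final angle = pi - pi = 0 (mod 2*pi)


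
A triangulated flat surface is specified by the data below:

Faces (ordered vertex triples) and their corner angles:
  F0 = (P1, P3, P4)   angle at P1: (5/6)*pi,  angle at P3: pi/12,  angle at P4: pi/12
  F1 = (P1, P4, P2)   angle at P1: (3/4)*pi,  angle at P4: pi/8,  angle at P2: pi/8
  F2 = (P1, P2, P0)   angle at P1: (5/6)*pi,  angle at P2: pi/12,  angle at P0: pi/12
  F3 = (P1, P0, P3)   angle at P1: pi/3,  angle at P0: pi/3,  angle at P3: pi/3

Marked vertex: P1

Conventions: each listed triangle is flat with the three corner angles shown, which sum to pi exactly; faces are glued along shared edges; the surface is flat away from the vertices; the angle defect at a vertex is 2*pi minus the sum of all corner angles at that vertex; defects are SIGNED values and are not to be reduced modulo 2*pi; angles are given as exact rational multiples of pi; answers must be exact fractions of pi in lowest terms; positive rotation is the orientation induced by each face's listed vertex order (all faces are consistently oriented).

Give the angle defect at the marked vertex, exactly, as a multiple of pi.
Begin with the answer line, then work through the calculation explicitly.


Answer: defect(P1) = (-3/4)*pi

Sum of corner angles at P1: (11/4)*pi
defect = 2*pi - (11/4)*pi


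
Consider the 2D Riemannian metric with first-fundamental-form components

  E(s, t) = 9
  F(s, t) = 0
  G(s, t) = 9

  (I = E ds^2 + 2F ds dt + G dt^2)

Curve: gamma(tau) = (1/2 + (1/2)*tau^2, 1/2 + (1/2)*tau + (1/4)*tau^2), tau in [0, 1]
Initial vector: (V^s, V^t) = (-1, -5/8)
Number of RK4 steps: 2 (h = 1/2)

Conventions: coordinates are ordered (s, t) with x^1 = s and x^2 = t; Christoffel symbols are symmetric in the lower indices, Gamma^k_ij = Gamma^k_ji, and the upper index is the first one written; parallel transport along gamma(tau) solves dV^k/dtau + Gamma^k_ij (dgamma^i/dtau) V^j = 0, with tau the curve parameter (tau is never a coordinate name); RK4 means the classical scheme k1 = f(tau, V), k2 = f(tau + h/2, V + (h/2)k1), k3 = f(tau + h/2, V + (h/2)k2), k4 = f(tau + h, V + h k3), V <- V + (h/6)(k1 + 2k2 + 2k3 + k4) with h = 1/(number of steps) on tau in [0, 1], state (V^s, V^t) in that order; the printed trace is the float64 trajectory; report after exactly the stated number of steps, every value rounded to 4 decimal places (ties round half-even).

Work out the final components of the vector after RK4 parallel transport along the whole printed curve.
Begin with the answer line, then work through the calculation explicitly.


Answer: V^s = -1.0000, V^t = -0.6250

gamma'(tau) = (tau, 1/2 + (1/2)*tau); f(tau, V)^k = -Gamma^k_ij(gamma(tau)) gamma'^i(tau) V^j; h = 1/2; intermediate values shown to 6 dp
curve data and Christoffel symbols at the stage parameters:
  tau = 0.000000: gamma = (0.500000, 0.500000), gamma' = (0.000000, 0.500000); Gamma_sss = 0.000000, Gamma_sst = 0.000000, Gamma_stt = 0.000000, Gamma_tss = 0.000000, Gamma_tst = 0.000000, Gamma_ttt = 0.000000
  tau = 0.250000: gamma = (0.531250, 0.640625), gamma' = (0.250000, 0.625000); Gamma_sss = 0.000000, Gamma_sst = 0.000000, Gamma_stt = 0.000000, Gamma_tss = 0.000000, Gamma_tst = 0.000000, Gamma_ttt = 0.000000
  tau = 0.500000: gamma = (0.625000, 0.812500), gamma' = (0.500000, 0.750000); Gamma_sss = 0.000000, Gamma_sst = 0.000000, Gamma_stt = 0.000000, Gamma_tss = 0.000000, Gamma_tst = 0.000000, Gamma_ttt = 0.000000
  tau = 0.750000: gamma = (0.781250, 1.015625), gamma' = (0.750000, 0.875000); Gamma_sss = 0.000000, Gamma_sst = 0.000000, Gamma_stt = 0.000000, Gamma_tss = 0.000000, Gamma_tst = 0.000000, Gamma_ttt = 0.000000
  tau = 1.000000: gamma = (1.000000, 1.250000), gamma' = (1.000000, 1.000000); Gamma_sss = 0.000000, Gamma_sst = 0.000000, Gamma_stt = 0.000000, Gamma_tss = 0.000000, Gamma_tst = 0.000000, Gamma_ttt = 0.000000
step 0: V^s = -1.0000, V^t = -0.6250
step 1: k1 = (0.000000, 0.000000), k2 = (0.000000, 0.000000), k3 = (0.000000, 0.000000), k4 = (0.000000, 0.000000); V <- V + (h/6)(k1 + 2k2 + 2k3 + k4): V^s = -1.0000, V^t = -0.6250
step 2: k1 = (0.000000, 0.000000), k2 = (0.000000, 0.000000), k3 = (0.000000, 0.000000), k4 = (0.000000, 0.000000); V <- V + (h/6)(k1 + 2k2 + 2k3 + k4): V^s = -1.0000, V^t = -0.6250


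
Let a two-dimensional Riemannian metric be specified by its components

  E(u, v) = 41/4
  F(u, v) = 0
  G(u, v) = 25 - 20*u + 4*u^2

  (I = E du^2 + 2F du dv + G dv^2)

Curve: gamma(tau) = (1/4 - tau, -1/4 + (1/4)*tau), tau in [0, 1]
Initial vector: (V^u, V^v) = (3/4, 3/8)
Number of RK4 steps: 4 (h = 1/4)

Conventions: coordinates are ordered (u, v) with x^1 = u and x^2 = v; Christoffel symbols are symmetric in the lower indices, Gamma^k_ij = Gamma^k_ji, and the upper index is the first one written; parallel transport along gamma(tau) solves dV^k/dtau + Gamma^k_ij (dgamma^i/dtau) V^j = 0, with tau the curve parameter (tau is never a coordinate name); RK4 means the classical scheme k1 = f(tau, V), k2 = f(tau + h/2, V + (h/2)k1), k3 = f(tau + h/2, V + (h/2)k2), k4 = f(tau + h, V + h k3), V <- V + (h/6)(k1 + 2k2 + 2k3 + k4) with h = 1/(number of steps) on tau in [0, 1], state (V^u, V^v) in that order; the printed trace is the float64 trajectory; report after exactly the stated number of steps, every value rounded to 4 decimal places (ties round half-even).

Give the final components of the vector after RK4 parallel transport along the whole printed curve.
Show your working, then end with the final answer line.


gamma'(tau) = (-1, 1/4); f(tau, V)^k = -Gamma^k_ij(gamma(tau)) gamma'^i(tau) V^j; h = 1/4; intermediate values shown to 6 dp
curve data and Christoffel symbols at the stage parameters:
  tau = 0.000000: gamma = (0.250000, -0.250000), gamma' = (-1.000000, 0.250000); Gamma_uuu = 0.000000, Gamma_uuv = 0.000000, Gamma_uvv = 0.878049, Gamma_vuu = 0.000000, Gamma_vuv = -0.444444, Gamma_vvv = 0.000000
  tau = 0.125000: gamma = (0.125000, -0.218750), gamma' = (-1.000000, 0.250000); Gamma_uuu = 0.000000, Gamma_uuv = 0.000000, Gamma_uvv = 0.926829, Gamma_vuu = 0.000000, Gamma_vuv = -0.421053, Gamma_vvv = 0.000000
  tau = 0.250000: gamma = (0.000000, -0.187500), gamma' = (-1.000000, 0.250000); Gamma_uuu = 0.000000, Gamma_uuv = 0.000000, Gamma_uvv = 0.975610, Gamma_vuu = 0.000000, Gamma_vuv = -0.400000, Gamma_vvv = 0.000000
  tau = 0.375000: gamma = (-0.125000, -0.156250), gamma' = (-1.000000, 0.250000); Gamma_uuu = 0.000000, Gamma_uuv = 0.000000, Gamma_uvv = 1.024390, Gamma_vuu = 0.000000, Gamma_vuv = -0.380952, Gamma_vvv = 0.000000
  tau = 0.500000: gamma = (-0.250000, -0.125000), gamma' = (-1.000000, 0.250000); Gamma_uuu = 0.000000, Gamma_uuv = 0.000000, Gamma_uvv = 1.073171, Gamma_vuu = 0.000000, Gamma_vuv = -0.363636, Gamma_vvv = 0.000000
  tau = 0.625000: gamma = (-0.375000, -0.093750), gamma' = (-1.000000, 0.250000); Gamma_uuu = 0.000000, Gamma_uuv = 0.000000, Gamma_uvv = 1.121951, Gamma_vuu = 0.000000, Gamma_vuv = -0.347826, Gamma_vvv = 0.000000
  tau = 0.750000: gamma = (-0.500000, -0.062500), gamma' = (-1.000000, 0.250000); Gamma_uuu = 0.000000, Gamma_uuv = 0.000000, Gamma_uvv = 1.170732, Gamma_vuu = 0.000000, Gamma_vuv = -0.333333, Gamma_vvv = 0.000000
  tau = 0.875000: gamma = (-0.625000, -0.031250), gamma' = (-1.000000, 0.250000); Gamma_uuu = 0.000000, Gamma_uuv = 0.000000, Gamma_uvv = 1.219512, Gamma_vuu = 0.000000, Gamma_vuv = -0.320000, Gamma_vvv = 0.000000
  tau = 1.000000: gamma = (-0.750000, 0.000000), gamma' = (-1.000000, 0.250000); Gamma_uuu = 0.000000, Gamma_uuv = 0.000000, Gamma_uvv = 1.268293, Gamma_vuu = 0.000000, Gamma_vuv = -0.307692, Gamma_vvv = 0.000000
step 0: V^u = 0.7500, V^v = 0.3750
step 1: k1 = (-0.082317, -0.083333), k2 = (-0.084477, -0.075645), k3 = (-0.084699, -0.076078), k4 = (-0.086825, -0.069510); V <- V + (h/6)(k1 + 2k2 + 2k3 + k4): V^u = 0.7289, V^v = 0.3560
step 2: k1 = (-0.086826, -0.069510), k2 = (-0.088943, -0.063923), k3 = (-0.089121, -0.064215), k4 = (-0.091202, -0.059378); V <- V + (h/6)(k1 + 2k2 + 2k3 + k4): V^u = 0.7066, V^v = 0.3399
step 3: k1 = (-0.091203, -0.059378), k2 = (-0.093267, -0.055206), k3 = (-0.093413, -0.055410), k4 = (-0.095440, -0.051759); V <- V + (h/6)(k1 + 2k2 + 2k3 + k4): V^u = 0.6833, V^v = 0.3261
step 4: k1 = (-0.095441, -0.051758), k2 = (-0.097445, -0.048572), k3 = (-0.097567, -0.048719), k4 = (-0.099533, -0.045905); V <- V + (h/6)(k1 + 2k2 + 2k3 + k4): V^u = 0.6589, V^v = 0.3139

Answer: V^u = 0.6589, V^v = 0.3139


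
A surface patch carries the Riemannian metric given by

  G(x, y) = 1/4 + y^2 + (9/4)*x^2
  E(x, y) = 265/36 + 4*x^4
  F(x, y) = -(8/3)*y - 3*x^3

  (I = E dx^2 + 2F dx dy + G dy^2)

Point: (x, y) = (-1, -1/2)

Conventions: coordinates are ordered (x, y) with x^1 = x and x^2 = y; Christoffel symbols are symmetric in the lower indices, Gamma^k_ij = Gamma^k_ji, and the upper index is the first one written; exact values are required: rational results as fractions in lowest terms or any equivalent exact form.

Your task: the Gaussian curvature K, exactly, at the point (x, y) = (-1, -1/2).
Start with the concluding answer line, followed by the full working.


Answer: K = 11448/644405

E = 409/36, F = 13/3, G = 11/4, EG - F^2 = 1795/144 at the point
E_x = -16, E_y = 0, F_x = -9, F_y = -8/3, G_x = -9/2, G_y = -1
E_yy = 0, F_xy = 0, G_xx = 9/2
Using the Brioschi determinant formula for K from the metric derivatives:
M1 = [[-E_yy/2 + F_xy - G_xx/2, E_x/2, F_x - E_y/2], [F_y - G_x/2, E, F], [G_y/2, F, G]] = [[-9/4, -8, -9], [-5/12, 409/36, 13/3], [-1/2, 13/3, 11/4]]; det M1 = -10513/192
M2 = [[0, E_y/2, G_x/2], [E_y/2, E, F], [G_x/2, F, G]] = [[0, 0, -9/4], [0, 409/36, 13/3], [-9/4, 13/3, 11/4]]; det M2 = -3681/64
det M1 - det M2 = 265/96; K = 265/96 / (1795/144)^2 = 11448/644405


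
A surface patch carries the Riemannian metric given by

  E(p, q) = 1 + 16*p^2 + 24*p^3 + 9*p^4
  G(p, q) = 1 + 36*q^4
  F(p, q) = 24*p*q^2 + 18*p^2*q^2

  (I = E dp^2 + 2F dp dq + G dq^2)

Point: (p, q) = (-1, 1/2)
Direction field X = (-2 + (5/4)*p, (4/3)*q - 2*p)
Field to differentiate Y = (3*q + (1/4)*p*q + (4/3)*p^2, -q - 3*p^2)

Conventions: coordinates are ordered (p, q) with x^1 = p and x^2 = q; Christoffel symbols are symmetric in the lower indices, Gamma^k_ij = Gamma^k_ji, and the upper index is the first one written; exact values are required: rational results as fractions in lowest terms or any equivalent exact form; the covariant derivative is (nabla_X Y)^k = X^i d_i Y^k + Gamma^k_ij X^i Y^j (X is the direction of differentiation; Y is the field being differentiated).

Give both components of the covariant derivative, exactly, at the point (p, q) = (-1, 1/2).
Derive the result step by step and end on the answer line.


E = 2, F = -3/2, G = 13/4 at the point
E_p = 4, E_q = 0, F_p = -3, F_q = -6, G_p = 0, G_q = 18
EG - F^2 = 17/4;  g^inv = (4/17) * [[13/4, 3/2], [3/2, 2]]
first-kind symbols [ij,l] = (1/2)(d_i g_jl + d_j g_il - d_l g_ij): [pp,p] = E_p/2 = 2, [pp,q] = F_p - E_q/2 = -3, [pq,p] = E_q/2 = 0, [pq,q] = G_p/2 = 0, [qq,p] = F_q - G_p/2 = -6, [qq,q] = G_q/2 = 9
Gamma^p_ij = (G*[ij,p] - F*[ij,q])/(EG - F^2), Gamma^q_ij = (E*[ij,q] - F*[ij,p])/(EG - F^2)
Gamma_ppp = 8/17, Gamma_ppq = 0, Gamma_pqq = -24/17, Gamma_qpp = -12/17, Gamma_qpq = 0, Gamma_qqq = 36/17
X = (-13/4, 8/3), Y = (65/24, -7/2) at the point

Answer: (nabla_X Y)^p = 40193/1632, (nabla_X Y)^q = -14573/408


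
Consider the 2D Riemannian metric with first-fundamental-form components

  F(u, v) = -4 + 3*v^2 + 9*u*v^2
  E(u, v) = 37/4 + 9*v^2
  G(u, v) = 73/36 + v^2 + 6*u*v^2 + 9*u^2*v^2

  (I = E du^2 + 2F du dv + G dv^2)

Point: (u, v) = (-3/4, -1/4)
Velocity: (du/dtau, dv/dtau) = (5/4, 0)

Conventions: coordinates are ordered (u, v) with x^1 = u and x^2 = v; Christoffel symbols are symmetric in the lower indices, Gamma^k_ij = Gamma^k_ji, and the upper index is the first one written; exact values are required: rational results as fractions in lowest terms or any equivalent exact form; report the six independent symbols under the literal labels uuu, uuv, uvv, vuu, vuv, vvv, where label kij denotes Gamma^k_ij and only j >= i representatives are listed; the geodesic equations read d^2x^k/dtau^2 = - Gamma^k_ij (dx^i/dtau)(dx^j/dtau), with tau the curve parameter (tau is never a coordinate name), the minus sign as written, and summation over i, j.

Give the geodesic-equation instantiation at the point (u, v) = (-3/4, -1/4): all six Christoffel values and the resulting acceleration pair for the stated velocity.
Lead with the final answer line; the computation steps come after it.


Answer: Gamma_uuu = 21951/5393, Gamma_uuv = -212877/107860, Gamma_uvv = 83439/86288, Gamma_vuu = 50868/5393, Gamma_vuv = -108999/26965, Gamma_vvv = 37593/21572; accelerations (d^2u/dtau^2, d^2v/dtau^2) = (-548775/86288, -317925/21572)

E = 157/16, F = -271/64, G = 4897/2304 at the point
E_u = 0, E_v = -9/2, F_u = 9/16, F_v = 15/8, G_u = -15/32, G_v = -25/32
EG - F^2 = 26965/9216;  g^inv = (9216/26965) * [[4897/2304, 271/64], [271/64, 157/16]]
first-kind symbols [ij,l] = (1/2)(d_i g_jl + d_j g_il - d_l g_ij): [uu,u] = E_u/2 = 0, [uu,v] = F_u - E_v/2 = 45/16, [uv,u] = E_v/2 = -9/4, [uv,v] = G_u/2 = -15/64, [vv,u] = F_v - G_u/2 = 135/64, [vv,v] = G_v/2 = -25/64
Gamma^u_ij = (G*[ij,u] - F*[ij,v])/(EG - F^2), Gamma^v_ij = (E*[ij,v] - F*[ij,u])/(EG - F^2)
Gamma_uuu = 21951/5393, Gamma_uuv = -212877/107860, Gamma_uvv = 83439/86288, Gamma_vuu = 50868/5393, Gamma_vuv = -108999/26965, Gamma_vvv = 37593/21572
d^2u/dtau^2 = -(Gamma_uuu*(5/4)^2 + 2*Gamma_uuv*(5/4)*(0) + Gamma_uvv*(0)^2) = -548775/86288
d^2v/dtau^2 = -(Gamma_vuu*(5/4)^2 + 2*Gamma_vuv*(5/4)*(0) + Gamma_vvv*(0)^2) = -317925/21572


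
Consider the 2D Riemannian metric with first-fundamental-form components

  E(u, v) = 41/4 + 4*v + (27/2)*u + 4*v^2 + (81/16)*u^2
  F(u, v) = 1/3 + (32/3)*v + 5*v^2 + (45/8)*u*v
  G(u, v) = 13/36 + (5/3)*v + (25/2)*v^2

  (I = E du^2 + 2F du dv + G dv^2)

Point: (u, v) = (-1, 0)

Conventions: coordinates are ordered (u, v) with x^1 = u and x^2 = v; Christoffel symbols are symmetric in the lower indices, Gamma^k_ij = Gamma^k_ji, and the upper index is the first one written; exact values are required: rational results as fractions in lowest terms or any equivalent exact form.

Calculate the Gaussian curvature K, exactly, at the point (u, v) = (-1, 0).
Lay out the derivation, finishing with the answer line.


E = 29/16, F = 1/3, G = 13/36, EG - F^2 = 313/576 at the point
E_u = 27/8, E_v = 4, F_u = 0, F_v = 121/24, G_u = 0, G_v = 5/3
E_vv = 8, F_uv = 45/8, G_uu = 0
Apply the Brioschi formula K = (det M1 - det M2)/(EG - F^2)^2 over the derivative matrices of E, F, G.
M1 = [[-E_vv/2 + F_uv - G_uu/2, E_u/2, F_u - E_v/2], [F_v - G_u/2, E, F], [G_v/2, F, G]] = [[13/8, 27/16, -2], [121/24, 29/16, 1/3], [5/6, 1/3, 13/36]]; det M1 = -1187/576
M2 = [[0, E_v/2, G_u/2], [E_v/2, E, F], [G_u/2, F, G]] = [[0, 2, 0], [2, 29/16, 1/3], [0, 1/3, 13/36]]; det M2 = -13/9
det M1 - det M2 = -355/576; K = -355/576 / (313/576)^2 = -204480/97969

Answer: K = -204480/97969


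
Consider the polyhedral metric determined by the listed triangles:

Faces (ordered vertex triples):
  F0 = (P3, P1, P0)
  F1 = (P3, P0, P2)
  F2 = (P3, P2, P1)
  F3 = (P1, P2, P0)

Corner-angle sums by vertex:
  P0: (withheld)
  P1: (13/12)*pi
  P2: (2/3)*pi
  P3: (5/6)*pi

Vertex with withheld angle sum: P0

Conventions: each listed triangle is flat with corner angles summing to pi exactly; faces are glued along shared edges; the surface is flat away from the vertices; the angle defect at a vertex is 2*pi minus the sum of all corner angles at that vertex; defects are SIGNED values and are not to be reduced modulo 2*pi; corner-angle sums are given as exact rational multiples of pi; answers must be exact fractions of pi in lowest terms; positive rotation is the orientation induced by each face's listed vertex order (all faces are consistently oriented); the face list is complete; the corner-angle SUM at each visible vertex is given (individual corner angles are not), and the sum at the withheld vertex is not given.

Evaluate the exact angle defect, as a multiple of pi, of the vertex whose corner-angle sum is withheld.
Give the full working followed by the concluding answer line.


V = 4, E = 6, F = 4; chi = V - E + F = 2
Gauss-Bonnet: total defect = 2*pi*chi = 4*pi; visible defects sum to (41/12)*pi

Answer: defect(P0) = (7/12)*pi


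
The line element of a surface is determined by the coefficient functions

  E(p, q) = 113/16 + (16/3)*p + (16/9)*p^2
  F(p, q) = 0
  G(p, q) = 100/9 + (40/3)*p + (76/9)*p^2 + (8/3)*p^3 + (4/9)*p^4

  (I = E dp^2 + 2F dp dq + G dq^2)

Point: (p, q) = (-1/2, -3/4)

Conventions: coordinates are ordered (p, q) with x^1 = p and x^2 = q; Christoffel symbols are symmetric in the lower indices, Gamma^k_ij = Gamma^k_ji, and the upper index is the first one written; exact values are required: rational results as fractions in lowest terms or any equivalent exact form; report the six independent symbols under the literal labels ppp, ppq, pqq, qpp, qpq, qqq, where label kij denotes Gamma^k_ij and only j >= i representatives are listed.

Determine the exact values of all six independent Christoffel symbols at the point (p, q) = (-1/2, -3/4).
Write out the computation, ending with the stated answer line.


E = 697/144, F = 0, G = 25/4 at the point
E_p = 32/9, E_q = 0, F_p = 0, F_q = 0, G_p = 20/3, G_q = 0
EG - F^2 = 17425/576;  g^inv = (576/17425) * [[25/4, 0], [0, 697/144]]
first-kind symbols [ij,l] = (1/2)(d_i g_jl + d_j g_il - d_l g_ij): [pp,p] = E_p/2 = 16/9, [pp,q] = F_p - E_q/2 = 0, [pq,p] = E_q/2 = 0, [pq,q] = G_p/2 = 10/3, [qq,p] = F_q - G_p/2 = -10/3, [qq,q] = G_q/2 = 0
Gamma^p_ij = (G*[ij,p] - F*[ij,q])/(EG - F^2), Gamma^q_ij = (E*[ij,q] - F*[ij,p])/(EG - F^2)

Answer: Gamma_ppp = 256/697, Gamma_ppq = 0, Gamma_pqq = -480/697, Gamma_qpp = 0, Gamma_qpq = 8/15, Gamma_qqq = 0


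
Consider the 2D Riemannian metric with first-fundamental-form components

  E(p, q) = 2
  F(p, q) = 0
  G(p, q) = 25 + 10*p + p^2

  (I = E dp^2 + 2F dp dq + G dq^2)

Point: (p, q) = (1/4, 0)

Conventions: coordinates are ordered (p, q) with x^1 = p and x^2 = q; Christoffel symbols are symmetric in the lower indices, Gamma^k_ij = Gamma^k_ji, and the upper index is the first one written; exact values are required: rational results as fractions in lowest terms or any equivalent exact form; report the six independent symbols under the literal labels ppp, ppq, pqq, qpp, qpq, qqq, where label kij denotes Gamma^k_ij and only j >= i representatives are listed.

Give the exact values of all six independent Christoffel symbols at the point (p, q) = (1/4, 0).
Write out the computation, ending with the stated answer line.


E = 2, F = 0, G = 441/16 at the point
E_p = 0, E_q = 0, F_p = 0, F_q = 0, G_p = 21/2, G_q = 0
EG - F^2 = 441/8;  g^inv = (8/441) * [[441/16, 0], [0, 2]]
first-kind symbols [ij,l] = (1/2)(d_i g_jl + d_j g_il - d_l g_ij): [pp,p] = E_p/2 = 0, [pp,q] = F_p - E_q/2 = 0, [pq,p] = E_q/2 = 0, [pq,q] = G_p/2 = 21/4, [qq,p] = F_q - G_p/2 = -21/4, [qq,q] = G_q/2 = 0
Gamma^p_ij = (G*[ij,p] - F*[ij,q])/(EG - F^2), Gamma^q_ij = (E*[ij,q] - F*[ij,p])/(EG - F^2)

Answer: Gamma_ppp = 0, Gamma_ppq = 0, Gamma_pqq = -21/8, Gamma_qpp = 0, Gamma_qpq = 4/21, Gamma_qqq = 0


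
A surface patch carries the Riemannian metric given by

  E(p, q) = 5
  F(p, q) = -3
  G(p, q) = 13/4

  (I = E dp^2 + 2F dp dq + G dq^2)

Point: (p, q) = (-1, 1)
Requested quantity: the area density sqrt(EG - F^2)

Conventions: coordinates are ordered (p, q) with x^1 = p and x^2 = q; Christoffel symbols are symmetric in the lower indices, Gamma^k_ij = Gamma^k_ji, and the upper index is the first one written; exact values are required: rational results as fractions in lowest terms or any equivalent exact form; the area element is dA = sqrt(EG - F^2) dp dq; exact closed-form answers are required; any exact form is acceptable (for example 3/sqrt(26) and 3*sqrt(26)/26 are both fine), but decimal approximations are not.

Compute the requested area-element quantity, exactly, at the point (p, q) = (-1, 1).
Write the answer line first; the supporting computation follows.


Answer: sqrt(EG - F^2) = sqrt(29)/2

E = 5, F = -3, G = 13/4; EG - F^2 = 29/4


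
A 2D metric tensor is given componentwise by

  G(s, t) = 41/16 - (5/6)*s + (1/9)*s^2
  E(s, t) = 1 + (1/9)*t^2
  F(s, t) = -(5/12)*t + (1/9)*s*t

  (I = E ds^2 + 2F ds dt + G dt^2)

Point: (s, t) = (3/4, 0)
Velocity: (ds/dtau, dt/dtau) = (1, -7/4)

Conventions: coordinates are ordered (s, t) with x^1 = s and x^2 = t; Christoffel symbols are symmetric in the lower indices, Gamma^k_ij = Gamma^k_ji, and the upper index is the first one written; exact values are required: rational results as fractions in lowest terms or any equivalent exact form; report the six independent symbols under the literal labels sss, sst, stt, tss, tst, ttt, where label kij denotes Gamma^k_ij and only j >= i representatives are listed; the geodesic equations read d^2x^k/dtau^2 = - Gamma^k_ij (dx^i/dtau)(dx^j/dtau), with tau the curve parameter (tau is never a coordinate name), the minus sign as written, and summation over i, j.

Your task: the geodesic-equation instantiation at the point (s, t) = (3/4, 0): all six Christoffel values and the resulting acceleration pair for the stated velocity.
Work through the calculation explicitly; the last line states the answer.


E = 1, F = 0, G = 2 at the point
E_s = 0, E_t = 0, F_s = 0, F_t = -1/3, G_s = -2/3, G_t = 0
EG - F^2 = 2;  g^inv = (1/2) * [[2, 0], [0, 1]]
first-kind symbols [ij,l] = (1/2)(d_i g_jl + d_j g_il - d_l g_ij): [ss,s] = E_s/2 = 0, [ss,t] = F_s - E_t/2 = 0, [st,s] = E_t/2 = 0, [st,t] = G_s/2 = -1/3, [tt,s] = F_t - G_s/2 = 0, [tt,t] = G_t/2 = 0
Gamma^s_ij = (G*[ij,s] - F*[ij,t])/(EG - F^2), Gamma^t_ij = (E*[ij,t] - F*[ij,s])/(EG - F^2)
Gamma_sss = 0, Gamma_sst = 0, Gamma_stt = 0, Gamma_tss = 0, Gamma_tst = -1/6, Gamma_ttt = 0
d^2s/dtau^2 = -(Gamma_sss*(1)^2 + 2*Gamma_sst*(1)*(-7/4) + Gamma_stt*(-7/4)^2) = 0
d^2t/dtau^2 = -(Gamma_tss*(1)^2 + 2*Gamma_tst*(1)*(-7/4) + Gamma_ttt*(-7/4)^2) = -7/12

Answer: Gamma_sss = 0, Gamma_sst = 0, Gamma_stt = 0, Gamma_tss = 0, Gamma_tst = -1/6, Gamma_ttt = 0; accelerations (d^2s/dtau^2, d^2t/dtau^2) = (0, -7/12)


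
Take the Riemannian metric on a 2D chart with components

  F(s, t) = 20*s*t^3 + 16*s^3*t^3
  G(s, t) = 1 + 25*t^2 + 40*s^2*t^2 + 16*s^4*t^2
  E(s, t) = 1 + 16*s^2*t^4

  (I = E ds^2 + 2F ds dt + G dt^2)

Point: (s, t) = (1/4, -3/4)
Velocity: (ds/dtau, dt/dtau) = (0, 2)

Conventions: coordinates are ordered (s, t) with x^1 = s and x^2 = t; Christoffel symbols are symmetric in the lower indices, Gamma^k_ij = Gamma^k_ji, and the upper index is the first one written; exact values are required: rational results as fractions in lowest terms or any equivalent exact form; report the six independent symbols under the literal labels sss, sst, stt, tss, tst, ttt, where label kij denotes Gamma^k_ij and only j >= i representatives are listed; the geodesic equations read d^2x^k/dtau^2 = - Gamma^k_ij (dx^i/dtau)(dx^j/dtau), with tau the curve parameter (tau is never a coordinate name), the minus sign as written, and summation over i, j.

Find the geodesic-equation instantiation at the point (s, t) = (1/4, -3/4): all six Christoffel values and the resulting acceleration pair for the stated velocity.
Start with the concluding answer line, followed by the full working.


Answer: Gamma_sss = 162/2153, Gamma_sst = -108/2153, Gamma_stt = 378/2153, Gamma_tss = -1134/2153, Gamma_tst = 756/2153, Gamma_ttt = -2646/2153; accelerations (d^2s/dtau^2, d^2t/dtau^2) = (-1512/2153, 10584/2153)

E = 337/256, F = -567/256, G = 4225/256 at the point
E_s = 81/32, E_t = -27/16, F_s = -621/64, F_t = 567/64, G_s = 189/16, G_t = -1323/32
EG - F^2 = 2153/128;  g^inv = (128/2153) * [[4225/256, 567/256], [567/256, 337/256]]
first-kind symbols [ij,l] = (1/2)(d_i g_jl + d_j g_il - d_l g_ij): [ss,s] = E_s/2 = 81/64, [ss,t] = F_s - E_t/2 = -567/64, [st,s] = E_t/2 = -27/32, [st,t] = G_s/2 = 189/32, [tt,s] = F_t - G_s/2 = 189/64, [tt,t] = G_t/2 = -1323/64
Gamma^s_ij = (G*[ij,s] - F*[ij,t])/(EG - F^2), Gamma^t_ij = (E*[ij,t] - F*[ij,s])/(EG - F^2)
Gamma_sss = 162/2153, Gamma_sst = -108/2153, Gamma_stt = 378/2153, Gamma_tss = -1134/2153, Gamma_tst = 756/2153, Gamma_ttt = -2646/2153
d^2s/dtau^2 = -(Gamma_sss*(0)^2 + 2*Gamma_sst*(0)*(2) + Gamma_stt*(2)^2) = -1512/2153
d^2t/dtau^2 = -(Gamma_tss*(0)^2 + 2*Gamma_tst*(0)*(2) + Gamma_ttt*(2)^2) = 10584/2153


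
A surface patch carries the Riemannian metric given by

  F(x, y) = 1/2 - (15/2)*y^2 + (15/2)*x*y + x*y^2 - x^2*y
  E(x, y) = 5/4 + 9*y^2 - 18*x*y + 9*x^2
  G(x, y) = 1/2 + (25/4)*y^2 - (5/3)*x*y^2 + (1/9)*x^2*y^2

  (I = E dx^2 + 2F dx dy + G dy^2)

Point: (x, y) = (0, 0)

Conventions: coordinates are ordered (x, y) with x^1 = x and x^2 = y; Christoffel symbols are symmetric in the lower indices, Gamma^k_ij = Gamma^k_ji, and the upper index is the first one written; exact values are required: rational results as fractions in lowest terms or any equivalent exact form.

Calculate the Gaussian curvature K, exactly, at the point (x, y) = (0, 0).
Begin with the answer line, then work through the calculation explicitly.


Answer: K = -4

E = 5/4, F = 1/2, G = 1/2, EG - F^2 = 3/8 at the point
E_x = 0, E_y = 0, F_x = 0, F_y = 0, G_x = 0, G_y = 0
E_yy = 18, F_xy = 15/2, G_xx = 0
Apply the Brioschi formula K = (det M1 - det M2)/(EG - F^2)^2 over the derivative matrices of E, F, G.
M1 = [[-E_yy/2 + F_xy - G_xx/2, E_x/2, F_x - E_y/2], [F_y - G_x/2, E, F], [G_y/2, F, G]] = [[-3/2, 0, 0], [0, 5/4, 1/2], [0, 1/2, 1/2]]; det M1 = -9/16
M2 = [[0, E_y/2, G_x/2], [E_y/2, E, F], [G_x/2, F, G]] = [[0, 0, 0], [0, 5/4, 1/2], [0, 1/2, 1/2]]; det M2 = 0
det M1 - det M2 = -9/16; K = -9/16 / (3/8)^2 = -4


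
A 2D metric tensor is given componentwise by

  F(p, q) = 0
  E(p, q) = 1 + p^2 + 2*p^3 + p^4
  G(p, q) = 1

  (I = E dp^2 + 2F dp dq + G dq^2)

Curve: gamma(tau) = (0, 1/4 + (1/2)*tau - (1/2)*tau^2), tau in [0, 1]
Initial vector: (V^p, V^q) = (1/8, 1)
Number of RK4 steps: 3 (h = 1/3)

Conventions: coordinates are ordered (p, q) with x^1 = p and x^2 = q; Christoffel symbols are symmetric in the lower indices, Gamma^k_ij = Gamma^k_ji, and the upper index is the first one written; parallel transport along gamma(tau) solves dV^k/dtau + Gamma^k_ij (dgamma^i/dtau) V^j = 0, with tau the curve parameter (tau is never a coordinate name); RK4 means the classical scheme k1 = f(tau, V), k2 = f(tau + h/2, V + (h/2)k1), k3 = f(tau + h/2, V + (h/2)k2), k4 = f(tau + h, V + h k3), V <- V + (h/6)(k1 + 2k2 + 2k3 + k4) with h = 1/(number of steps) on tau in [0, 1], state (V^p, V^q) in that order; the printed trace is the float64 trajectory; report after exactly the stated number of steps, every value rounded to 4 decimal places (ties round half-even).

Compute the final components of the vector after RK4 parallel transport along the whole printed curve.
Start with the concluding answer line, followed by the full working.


Answer: V^p = 0.1250, V^q = 1.0000

gamma'(tau) = (0, 1/2 - tau); f(tau, V)^k = -Gamma^k_ij(gamma(tau)) gamma'^i(tau) V^j; h = 1/3; intermediate values shown to 6 dp
curve data and Christoffel symbols at the stage parameters:
  tau = 0.000000: gamma = (0.000000, 0.250000), gamma' = (0.000000, 0.500000); Gamma_ppp = 0.000000, Gamma_ppq = 0.000000, Gamma_pqq = 0.000000, Gamma_qpp = 0.000000, Gamma_qpq = 0.000000, Gamma_qqq = 0.000000
  tau = 0.166667: gamma = (0.000000, 0.319444), gamma' = (0.000000, 0.333333); Gamma_ppp = 0.000000, Gamma_ppq = 0.000000, Gamma_pqq = 0.000000, Gamma_qpp = 0.000000, Gamma_qpq = 0.000000, Gamma_qqq = 0.000000
  tau = 0.333333: gamma = (0.000000, 0.361111), gamma' = (0.000000, 0.166667); Gamma_ppp = 0.000000, Gamma_ppq = 0.000000, Gamma_pqq = 0.000000, Gamma_qpp = 0.000000, Gamma_qpq = 0.000000, Gamma_qqq = 0.000000
  tau = 0.500000: gamma = (0.000000, 0.375000), gamma' = (0.000000, 0.000000); Gamma_ppp = 0.000000, Gamma_ppq = 0.000000, Gamma_pqq = 0.000000, Gamma_qpp = 0.000000, Gamma_qpq = 0.000000, Gamma_qqq = 0.000000
  tau = 0.666667: gamma = (0.000000, 0.361111), gamma' = (0.000000, -0.166667); Gamma_ppp = 0.000000, Gamma_ppq = 0.000000, Gamma_pqq = 0.000000, Gamma_qpp = 0.000000, Gamma_qpq = 0.000000, Gamma_qqq = 0.000000
  tau = 0.833333: gamma = (0.000000, 0.319444), gamma' = (0.000000, -0.333333); Gamma_ppp = 0.000000, Gamma_ppq = 0.000000, Gamma_pqq = 0.000000, Gamma_qpp = 0.000000, Gamma_qpq = 0.000000, Gamma_qqq = 0.000000
  tau = 1.000000: gamma = (0.000000, 0.250000), gamma' = (0.000000, -0.500000); Gamma_ppp = 0.000000, Gamma_ppq = 0.000000, Gamma_pqq = 0.000000, Gamma_qpp = 0.000000, Gamma_qpq = 0.000000, Gamma_qqq = 0.000000
step 0: V^p = 0.1250, V^q = 1.0000
step 1: k1 = (0.000000, 0.000000), k2 = (0.000000, 0.000000), k3 = (0.000000, 0.000000), k4 = (0.000000, 0.000000); V <- V + (h/6)(k1 + 2k2 + 2k3 + k4): V^p = 0.1250, V^q = 1.0000
step 2: k1 = (0.000000, 0.000000), k2 = (0.000000, 0.000000), k3 = (0.000000, 0.000000), k4 = (0.000000, 0.000000); V <- V + (h/6)(k1 + 2k2 + 2k3 + k4): V^p = 0.1250, V^q = 1.0000
step 3: k1 = (0.000000, 0.000000), k2 = (0.000000, 0.000000), k3 = (0.000000, 0.000000), k4 = (0.000000, 0.000000); V <- V + (h/6)(k1 + 2k2 + 2k3 + k4): V^p = 0.1250, V^q = 1.0000


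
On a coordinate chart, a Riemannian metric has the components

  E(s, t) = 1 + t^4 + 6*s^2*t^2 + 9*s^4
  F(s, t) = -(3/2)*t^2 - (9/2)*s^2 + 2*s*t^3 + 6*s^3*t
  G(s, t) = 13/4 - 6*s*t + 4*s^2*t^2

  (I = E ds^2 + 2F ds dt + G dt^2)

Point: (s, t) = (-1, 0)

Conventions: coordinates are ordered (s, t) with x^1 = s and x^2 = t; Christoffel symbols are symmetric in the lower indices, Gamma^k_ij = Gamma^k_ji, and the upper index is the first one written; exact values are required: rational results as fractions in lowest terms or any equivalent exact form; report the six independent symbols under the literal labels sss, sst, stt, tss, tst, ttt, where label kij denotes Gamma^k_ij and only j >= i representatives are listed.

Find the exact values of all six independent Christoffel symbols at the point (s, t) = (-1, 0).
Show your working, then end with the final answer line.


E = 10, F = -9/2, G = 13/4 at the point
E_s = -36, E_t = 0, F_s = 9, F_t = -6, G_s = 0, G_t = 6
EG - F^2 = 49/4;  g^inv = (4/49) * [[13/4, 9/2], [9/2, 10]]
first-kind symbols [ij,l] = (1/2)(d_i g_jl + d_j g_il - d_l g_ij): [ss,s] = E_s/2 = -18, [ss,t] = F_s - E_t/2 = 9, [st,s] = E_t/2 = 0, [st,t] = G_s/2 = 0, [tt,s] = F_t - G_s/2 = -6, [tt,t] = G_t/2 = 3
Gamma^s_ij = (G*[ij,s] - F*[ij,t])/(EG - F^2), Gamma^t_ij = (E*[ij,t] - F*[ij,s])/(EG - F^2)

Answer: Gamma_sss = -72/49, Gamma_sst = 0, Gamma_stt = -24/49, Gamma_tss = 36/49, Gamma_tst = 0, Gamma_ttt = 12/49


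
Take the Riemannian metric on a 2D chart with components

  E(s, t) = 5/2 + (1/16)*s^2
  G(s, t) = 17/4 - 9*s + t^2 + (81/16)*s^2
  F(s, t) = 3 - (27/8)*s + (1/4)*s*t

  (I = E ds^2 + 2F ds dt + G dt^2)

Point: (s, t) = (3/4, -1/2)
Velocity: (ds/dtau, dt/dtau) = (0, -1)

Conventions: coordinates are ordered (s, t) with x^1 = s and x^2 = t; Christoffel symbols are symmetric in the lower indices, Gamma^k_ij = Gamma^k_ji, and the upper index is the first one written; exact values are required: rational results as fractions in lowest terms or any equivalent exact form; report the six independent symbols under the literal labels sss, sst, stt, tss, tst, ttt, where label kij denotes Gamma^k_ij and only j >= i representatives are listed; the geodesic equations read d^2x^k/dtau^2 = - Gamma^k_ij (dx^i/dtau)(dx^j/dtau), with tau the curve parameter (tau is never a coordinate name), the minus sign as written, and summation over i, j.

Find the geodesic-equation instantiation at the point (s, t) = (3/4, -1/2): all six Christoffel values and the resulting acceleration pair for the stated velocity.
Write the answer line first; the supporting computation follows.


Answer: Gamma_sss = 29284/30027, Gamma_sst = 1920/10009, Gamma_stt = 15724/30027, Gamma_tss = -582656/90081, Gamma_tst = -12980/10009, Gamma_ttt = -104960/90081; accelerations (d^2s/dtau^2, d^2t/dtau^2) = (-15724/30027, 104960/90081)

E = 649/256, F = 3/8, G = 153/256 at the point
E_s = 3/32, E_t = 0, F_s = -7/2, F_t = 3/16, G_s = -45/32, G_t = -1
EG - F^2 = 90081/65536;  g^inv = (65536/90081) * [[153/256, -3/8], [-3/8, 649/256]]
first-kind symbols [ij,l] = (1/2)(d_i g_jl + d_j g_il - d_l g_ij): [ss,s] = E_s/2 = 3/64, [ss,t] = F_s - E_t/2 = -7/2, [st,s] = E_t/2 = 0, [st,t] = G_s/2 = -45/64, [tt,s] = F_t - G_s/2 = 57/64, [tt,t] = G_t/2 = -1/2
Gamma^s_ij = (G*[ij,s] - F*[ij,t])/(EG - F^2), Gamma^t_ij = (E*[ij,t] - F*[ij,s])/(EG - F^2)
Gamma_sss = 29284/30027, Gamma_sst = 1920/10009, Gamma_stt = 15724/30027, Gamma_tss = -582656/90081, Gamma_tst = -12980/10009, Gamma_ttt = -104960/90081
d^2s/dtau^2 = -(Gamma_sss*(0)^2 + 2*Gamma_sst*(0)*(-1) + Gamma_stt*(-1)^2) = -15724/30027
d^2t/dtau^2 = -(Gamma_tss*(0)^2 + 2*Gamma_tst*(0)*(-1) + Gamma_ttt*(-1)^2) = 104960/90081


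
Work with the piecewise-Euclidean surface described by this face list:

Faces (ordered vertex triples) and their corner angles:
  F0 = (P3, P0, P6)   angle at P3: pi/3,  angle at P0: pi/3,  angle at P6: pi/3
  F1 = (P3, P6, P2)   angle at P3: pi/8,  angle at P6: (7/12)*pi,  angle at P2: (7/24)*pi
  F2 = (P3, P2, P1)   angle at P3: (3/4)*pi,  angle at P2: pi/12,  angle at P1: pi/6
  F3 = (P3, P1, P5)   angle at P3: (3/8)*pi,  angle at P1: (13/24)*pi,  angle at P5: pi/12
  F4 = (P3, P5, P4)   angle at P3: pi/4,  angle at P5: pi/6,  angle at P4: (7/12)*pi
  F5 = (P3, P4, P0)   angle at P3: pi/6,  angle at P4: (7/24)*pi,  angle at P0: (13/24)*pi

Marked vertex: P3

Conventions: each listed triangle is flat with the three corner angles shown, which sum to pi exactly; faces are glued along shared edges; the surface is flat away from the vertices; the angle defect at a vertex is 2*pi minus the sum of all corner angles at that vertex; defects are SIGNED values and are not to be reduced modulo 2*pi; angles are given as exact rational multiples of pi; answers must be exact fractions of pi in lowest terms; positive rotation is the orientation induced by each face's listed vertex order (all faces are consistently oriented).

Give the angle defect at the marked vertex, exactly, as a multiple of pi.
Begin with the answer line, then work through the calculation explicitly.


Answer: defect(P3) = 0

Sum of corner angles at P3: 2*pi
defect = 2*pi - 2*pi


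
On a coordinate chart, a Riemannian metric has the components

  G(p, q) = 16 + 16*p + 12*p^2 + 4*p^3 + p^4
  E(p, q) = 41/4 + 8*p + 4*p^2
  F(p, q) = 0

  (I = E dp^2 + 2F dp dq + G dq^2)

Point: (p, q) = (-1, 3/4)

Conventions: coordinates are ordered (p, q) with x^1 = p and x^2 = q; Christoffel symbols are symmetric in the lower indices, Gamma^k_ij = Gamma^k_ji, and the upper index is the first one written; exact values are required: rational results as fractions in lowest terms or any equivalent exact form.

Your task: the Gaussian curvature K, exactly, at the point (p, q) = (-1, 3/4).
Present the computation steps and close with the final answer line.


E = 25/4, F = 0, G = 9, EG - F^2 = 225/4 at the point
E_p = 0, E_q = 0, F_p = 0, F_q = 0, G_p = 0, G_q = 0
E_qq = 0, F_pq = 0, G_pp = 12
K follows from Brioschi's formula, (det M1 - det M2)/(EG - F^2)^2.
M1 = [[-E_qq/2 + F_pq - G_pp/2, E_p/2, F_p - E_q/2], [F_q - G_p/2, E, F], [G_q/2, F, G]] = [[-6, 0, 0], [0, 25/4, 0], [0, 0, 9]]; det M1 = -675/2
M2 = [[0, E_q/2, G_p/2], [E_q/2, E, F], [G_p/2, F, G]] = [[0, 0, 0], [0, 25/4, 0], [0, 0, 9]]; det M2 = 0
det M1 - det M2 = -675/2; K = -675/2 / (225/4)^2 = -8/75

Answer: K = -8/75


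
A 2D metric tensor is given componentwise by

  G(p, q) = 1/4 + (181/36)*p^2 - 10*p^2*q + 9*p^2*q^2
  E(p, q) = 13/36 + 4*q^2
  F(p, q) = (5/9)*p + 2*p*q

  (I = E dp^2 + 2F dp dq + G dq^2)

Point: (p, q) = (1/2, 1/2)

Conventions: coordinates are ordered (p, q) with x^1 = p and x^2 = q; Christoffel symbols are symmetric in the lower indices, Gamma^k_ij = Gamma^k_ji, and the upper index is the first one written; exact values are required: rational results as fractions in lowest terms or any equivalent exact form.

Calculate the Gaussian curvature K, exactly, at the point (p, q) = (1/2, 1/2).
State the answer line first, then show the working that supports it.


Answer: K = -58976/21609

E = 49/36, F = 7/9, G = 59/72, EG - F^2 = 49/96 at the point
E_p = 0, E_q = 4, F_p = 14/9, F_q = 1, G_p = 41/18, G_q = -1/4
E_qq = 8, F_pq = 2, G_pp = 41/9
The intrinsic route: Brioschi's K = (det M1 - det M2)/(EG - F^2)^2.
M1 = [[-E_qq/2 + F_pq - G_pp/2, E_p/2, F_p - E_q/2], [F_q - G_p/2, E, F], [G_q/2, F, G]] = [[-77/18, 0, -4/9], [-5/36, 49/36, 7/9], [-1/8, 7/9, 59/72]]; det M1 = -103159/46656
M2 = [[0, E_q/2, G_p/2], [E_q/2, E, F], [G_p/2, F, G]] = [[0, 2, 41/36], [2, 49/36, 7/9], [41/36, 7/9, 59/72]]; det M2 = -69985/46656
det M1 - det M2 = -1843/2592; K = -1843/2592 / (49/96)^2 = -58976/21609
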